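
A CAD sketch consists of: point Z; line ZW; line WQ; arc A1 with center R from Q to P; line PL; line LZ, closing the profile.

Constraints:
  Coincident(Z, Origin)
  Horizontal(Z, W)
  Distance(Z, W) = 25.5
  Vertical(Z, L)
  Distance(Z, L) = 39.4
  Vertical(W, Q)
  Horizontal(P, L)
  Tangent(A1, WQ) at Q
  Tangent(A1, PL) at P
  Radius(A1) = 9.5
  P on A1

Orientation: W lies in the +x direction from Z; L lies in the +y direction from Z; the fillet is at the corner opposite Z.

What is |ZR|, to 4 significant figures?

33.91

Z and L share the same x with |ZL| = 39.4 and L on the +y side, so L = (0.000, 39.40). The virtual corner opposite Z is at (25.50, 39.40). The tangent condition forces RQ to be normal to WQ and A1 meets PL tangentially, so RP is at right angles to PL, with radius 9.5, so the center R sits 9.5 in from both sides at R = (16.00, 29.90). Then |ZR| = |R − Z| = 33.91.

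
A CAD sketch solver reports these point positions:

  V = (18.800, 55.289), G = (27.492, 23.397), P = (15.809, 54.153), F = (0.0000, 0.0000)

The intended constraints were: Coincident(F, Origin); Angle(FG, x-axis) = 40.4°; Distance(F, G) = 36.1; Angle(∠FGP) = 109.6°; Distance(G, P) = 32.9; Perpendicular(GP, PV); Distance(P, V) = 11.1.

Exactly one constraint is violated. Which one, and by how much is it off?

Distance(P, V) = 11.1 — off by 7.90.

F = (0.00, 0.00) ✓; FG at 40.40° ✓; |FG| = 36.10 ✓; ∠FGP = 109.6° ✓; |GP| = 32.90 ✓; ∠(GP, PV) = 90.00° ✓; |PV| = 3.199 ✗.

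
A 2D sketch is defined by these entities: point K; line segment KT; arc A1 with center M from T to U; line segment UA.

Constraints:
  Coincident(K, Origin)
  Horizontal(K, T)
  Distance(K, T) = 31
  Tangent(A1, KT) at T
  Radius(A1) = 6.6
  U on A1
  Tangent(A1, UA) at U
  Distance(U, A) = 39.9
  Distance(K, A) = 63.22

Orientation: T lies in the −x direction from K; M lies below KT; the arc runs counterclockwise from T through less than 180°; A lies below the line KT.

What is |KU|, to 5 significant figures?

37.875

Checks: ∠(MT, TK) = 90.00° ✓; |MT| = 6.600 ✓; |MU| = 6.600 ✓; ∠(MU, UA) = 90.00° ✓; |UA| = 39.90 ✓; |KA| = 63.22 ✓.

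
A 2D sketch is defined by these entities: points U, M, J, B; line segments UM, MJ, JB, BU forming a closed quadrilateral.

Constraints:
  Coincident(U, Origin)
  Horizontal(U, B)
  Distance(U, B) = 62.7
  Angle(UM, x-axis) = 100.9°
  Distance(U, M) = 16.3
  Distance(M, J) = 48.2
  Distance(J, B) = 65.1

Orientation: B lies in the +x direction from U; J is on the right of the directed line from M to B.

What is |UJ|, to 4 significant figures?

31.90

U is at the origin; UB is horizontal with |UB| = 62.7 and B in +x, so B = (62.7, 0). UM runs at 100.9° with |UM| = 16.3, so M = (-3.082, 16.01). J is determined by |MJ| = 48.2 and |JB| = 65.1 together: it lies at the intersection of circle(M, 48.2) and circle(B, 65.1). With |MB| = 67.70, the foot of the radical line on MB is 19.71 from M and the perpendicular offset is √(48.2² − 19.71²) = 43.99. Taking the right-of-MB solution: J = (5.669, -31.39).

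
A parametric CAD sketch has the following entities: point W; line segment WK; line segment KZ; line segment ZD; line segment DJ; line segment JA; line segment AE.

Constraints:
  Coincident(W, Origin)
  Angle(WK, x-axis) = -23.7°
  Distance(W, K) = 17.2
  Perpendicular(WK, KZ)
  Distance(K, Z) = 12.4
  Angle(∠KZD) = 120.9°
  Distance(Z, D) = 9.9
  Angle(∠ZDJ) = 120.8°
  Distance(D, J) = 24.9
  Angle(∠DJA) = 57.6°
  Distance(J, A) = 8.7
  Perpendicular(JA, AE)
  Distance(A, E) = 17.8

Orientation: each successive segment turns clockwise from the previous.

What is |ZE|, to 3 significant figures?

14.8

W is at the origin; WK runs at -23.7° with length 17.2, so K = (15.7, -6.91). WK is perpendicular to KZ, so KZ runs at -114°; with |KZ| = 12.4, Z = (10.8, -18.3). ∠KZD = 120.9° gives ZD at -173° from the x-axis; with |ZD| = 9.9, D = (0.943, -19.5). ∠ZDJ = 120.8° gives DJ at 128° from the x-axis; with |DJ| = 24.9, J = (-14.4, 0.113). ∠DJA = 57.6° gives JA at 5.60° from the x-axis; with |JA| = 8.7, A = (-5.73, 0.962). JA is perpendicular to AE, so AE runs at -84.4°; with |AE| = 17.8, E = (-3.99, -16.8). Then |ZE| = |E − Z| = 14.8.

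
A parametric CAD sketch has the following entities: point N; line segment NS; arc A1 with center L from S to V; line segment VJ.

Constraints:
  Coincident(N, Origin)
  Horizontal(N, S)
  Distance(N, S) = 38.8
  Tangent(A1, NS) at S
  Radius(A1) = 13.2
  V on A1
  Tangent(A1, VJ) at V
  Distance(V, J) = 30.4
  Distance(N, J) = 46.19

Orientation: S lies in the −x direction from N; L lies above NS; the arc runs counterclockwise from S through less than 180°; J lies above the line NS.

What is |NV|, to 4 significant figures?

28.06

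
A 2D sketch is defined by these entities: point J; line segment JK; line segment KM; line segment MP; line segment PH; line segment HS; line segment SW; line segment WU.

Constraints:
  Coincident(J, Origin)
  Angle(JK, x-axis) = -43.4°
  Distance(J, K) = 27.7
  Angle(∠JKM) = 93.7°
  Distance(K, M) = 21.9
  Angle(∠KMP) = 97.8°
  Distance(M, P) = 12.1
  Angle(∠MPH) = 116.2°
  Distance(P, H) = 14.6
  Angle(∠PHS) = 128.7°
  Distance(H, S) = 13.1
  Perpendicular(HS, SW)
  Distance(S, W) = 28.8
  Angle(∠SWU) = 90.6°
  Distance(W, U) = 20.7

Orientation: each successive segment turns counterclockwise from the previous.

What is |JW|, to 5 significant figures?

39.975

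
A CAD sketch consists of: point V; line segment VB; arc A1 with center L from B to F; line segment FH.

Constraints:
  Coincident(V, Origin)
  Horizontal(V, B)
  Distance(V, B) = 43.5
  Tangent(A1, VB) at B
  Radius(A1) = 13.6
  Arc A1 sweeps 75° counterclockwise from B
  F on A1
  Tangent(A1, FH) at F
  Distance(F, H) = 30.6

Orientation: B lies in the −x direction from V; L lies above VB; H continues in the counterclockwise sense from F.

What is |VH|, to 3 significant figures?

45.6

On A1, B sits at bearing -90° from L; a 75° counterclockwise sweep puts F at bearing -15°, so F = L + 13.6·(cos -15°, sin -15°) = (-30.4, 10.1). The tangent condition forces LF to be normal to FH, so FH runs along (−sin -15°, cos -15°); with |FH| = 30.6, H = (-22.4, 39.6). Then |VH| = |H − V| = 45.6.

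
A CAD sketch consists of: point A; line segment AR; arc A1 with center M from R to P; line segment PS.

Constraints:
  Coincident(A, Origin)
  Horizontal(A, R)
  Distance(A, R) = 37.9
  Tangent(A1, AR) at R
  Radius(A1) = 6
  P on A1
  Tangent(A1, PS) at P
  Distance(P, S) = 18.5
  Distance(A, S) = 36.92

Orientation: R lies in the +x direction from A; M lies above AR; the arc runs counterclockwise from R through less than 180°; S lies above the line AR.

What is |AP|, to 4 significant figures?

43.31

A is at the origin; AR is horizontal with |AR| = 37.9 and R on the +x side, so R = (37.90, 0.000). Since A1 is tangent to AR there, MR ⟂ AR, so M = R + (0, 6) = (37.90, 6.000). Since MP ⟂ PS (tangency), |MS| = √(6.0² + 18.5²) = 19.45 regardless of where P sits on A1. So S lies on both circle(A, 36.92) and circle(M, 19.45); the above-AR intersection is S = (28.75, 23.16). P is the foot of the tangent from S: P = (42.07, 10.32).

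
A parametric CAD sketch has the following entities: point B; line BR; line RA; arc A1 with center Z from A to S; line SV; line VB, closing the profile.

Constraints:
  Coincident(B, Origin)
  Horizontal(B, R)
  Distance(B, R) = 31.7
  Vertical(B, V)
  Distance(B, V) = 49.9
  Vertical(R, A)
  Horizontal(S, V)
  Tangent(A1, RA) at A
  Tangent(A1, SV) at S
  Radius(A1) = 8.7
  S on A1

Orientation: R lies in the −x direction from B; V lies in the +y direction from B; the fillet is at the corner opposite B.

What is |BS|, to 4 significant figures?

54.95

B is at the origin; B and R share the same y with |BR| = 31.7 and R on the −x side, so R = (-31.70, 0.000). BV is vertical with |BV| = 49.9 and V on the +y side, so V = (0.000, 49.90). The virtual corner opposite B is at (-31.70, 49.90). Tangency of A1 to RA means the radius ZA is perpendicular to RA and tangency of A1 to SV means the radius ZS is perpendicular to SV, with radius 8.7, so the center Z sits 8.7 in from both sides at Z = (-23.00, 41.20). That places the tangent points at A = (-31.70, 41.20) on RA and S = (-23.00, 49.90) on SV. Then |BS| = |S − B| = 54.95.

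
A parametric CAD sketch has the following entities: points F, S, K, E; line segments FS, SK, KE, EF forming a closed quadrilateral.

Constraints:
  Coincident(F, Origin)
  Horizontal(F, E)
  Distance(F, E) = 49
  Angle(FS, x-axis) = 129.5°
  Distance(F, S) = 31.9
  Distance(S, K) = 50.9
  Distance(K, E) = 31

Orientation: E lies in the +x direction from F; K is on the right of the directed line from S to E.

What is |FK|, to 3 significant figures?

20.5

F is at the origin; FE is horizontal with |FE| = 49.0 and E in +x, so E = (49.0, 0). FS runs at 129.5° with |FS| = 31.9, so S = (-20.3, 24.6). K is determined by |SK| = 50.9 and |KE| = 31.0 together: it lies at the intersection of circle(S, 50.9) and circle(E, 31.0). With |SE| = 73.5, the foot of the radical line on SE is 47.8 from S and the perpendicular offset is √(50.9² − 47.8²) = 17.4. Taking the right-of-SE solution: K = (19.0, -7.76).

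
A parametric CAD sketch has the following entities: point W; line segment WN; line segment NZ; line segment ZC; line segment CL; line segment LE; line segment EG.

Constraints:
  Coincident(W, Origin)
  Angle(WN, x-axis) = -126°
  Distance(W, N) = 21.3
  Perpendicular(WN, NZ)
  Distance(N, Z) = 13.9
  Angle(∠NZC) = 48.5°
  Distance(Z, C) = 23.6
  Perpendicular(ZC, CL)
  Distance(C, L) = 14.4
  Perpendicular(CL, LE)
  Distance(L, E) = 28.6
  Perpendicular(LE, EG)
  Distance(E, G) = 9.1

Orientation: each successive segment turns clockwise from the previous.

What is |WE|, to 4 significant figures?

35.18

ZC is perpendicular to CL, so CL runs at -77.50°; with |CL| = 14.4, L = (2.392, -18.01). The perpendicularity gives LE at right angles to CL, so LE runs at -167.5°; with |LE| = 28.6, E = (-25.53, -24.20). Then |WE| = |E − W| = 35.18.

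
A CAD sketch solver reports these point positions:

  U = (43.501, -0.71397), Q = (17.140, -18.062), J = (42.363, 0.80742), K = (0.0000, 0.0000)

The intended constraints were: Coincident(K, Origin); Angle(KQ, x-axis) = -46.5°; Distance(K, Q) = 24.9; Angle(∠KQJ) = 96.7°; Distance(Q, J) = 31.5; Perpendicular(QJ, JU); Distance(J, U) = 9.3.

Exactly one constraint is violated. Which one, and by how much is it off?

Distance(J, U) = 9.3 — off by 7.40.

K = (0.00, 0.00) ✓; KQ at -46.50° ✓; |KQ| = 24.90 ✓; ∠KQJ = 96.70° ✓; |QJ| = 31.50 ✓; ∠(QJ, JU) = 90.00° ✓; |JU| = 1.900 ✗.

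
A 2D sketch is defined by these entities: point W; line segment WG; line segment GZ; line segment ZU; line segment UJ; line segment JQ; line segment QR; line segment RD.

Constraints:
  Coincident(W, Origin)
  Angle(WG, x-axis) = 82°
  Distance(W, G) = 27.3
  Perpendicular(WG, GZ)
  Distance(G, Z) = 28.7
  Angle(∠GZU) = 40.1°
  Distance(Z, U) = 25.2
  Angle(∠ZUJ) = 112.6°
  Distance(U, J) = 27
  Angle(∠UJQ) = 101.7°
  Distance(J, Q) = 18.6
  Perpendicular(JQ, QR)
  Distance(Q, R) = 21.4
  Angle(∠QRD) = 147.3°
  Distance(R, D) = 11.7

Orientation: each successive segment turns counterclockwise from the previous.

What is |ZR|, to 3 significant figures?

19.5

W is at the origin; WG runs at 82.0° with length 27.3, so G = (3.80, 27.0). The perpendicularity gives GZ at right angles to WG, so GZ runs at 172°; with |GZ| = 28.7, Z = (-24.6, 31.0). ∠GZU = 40.1° gives ZU at -48.1° from the x-axis; with |ZU| = 25.2, U = (-7.79, 12.3). ∠ZUJ = 112.6° gives UJ at 19.3° from the x-axis; with |UJ| = 27.0, J = (17.7, 21.2). ∠UJQ = 101.7° gives JQ at 97.6° from the x-axis; with |JQ| = 18.6, Q = (15.2, 39.6). The perpendicularity gives QR at right angles to JQ, so QR runs at -172°; with |QR| = 21.4, R = (-5.98, 36.8). Then |ZR| = |R − Z| = 19.5.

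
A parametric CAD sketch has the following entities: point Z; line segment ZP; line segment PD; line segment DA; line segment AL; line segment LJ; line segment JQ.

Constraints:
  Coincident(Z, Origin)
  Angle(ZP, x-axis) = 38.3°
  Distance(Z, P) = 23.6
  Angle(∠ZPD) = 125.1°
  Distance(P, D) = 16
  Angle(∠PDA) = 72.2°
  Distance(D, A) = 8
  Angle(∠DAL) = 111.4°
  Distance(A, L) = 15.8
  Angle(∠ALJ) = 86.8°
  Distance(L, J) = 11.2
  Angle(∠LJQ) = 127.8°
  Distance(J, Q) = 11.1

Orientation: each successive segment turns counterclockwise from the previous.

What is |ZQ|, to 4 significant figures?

35.03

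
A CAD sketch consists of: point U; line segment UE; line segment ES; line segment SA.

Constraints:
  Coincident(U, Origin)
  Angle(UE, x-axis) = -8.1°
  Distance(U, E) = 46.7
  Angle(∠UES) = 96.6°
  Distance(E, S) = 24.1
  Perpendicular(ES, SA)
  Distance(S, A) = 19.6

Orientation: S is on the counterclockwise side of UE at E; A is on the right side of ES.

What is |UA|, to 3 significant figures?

72.3

U is at the origin; UE runs at -8.1° with length 46.7, so E = 46.7·(cos -8.1°, sin -8.1°) = (46.2, -6.58). ∠UES = 96.6°, so ES runs at -8.1° + (180° − 96.6°) = 75.3° from the x-axis; with |ES| = 24.1, S = E + 24.1·(cos 75.3°, sin 75.3°) = (52.3, 16.7). The perpendicularity gives SA at right angles to ES; with |SA| = 19.6 on the right of ES, A = S + 19.6·(0.967, -0.254) = (71.3, 11.8). Then |UA| = |A − U| = 72.3.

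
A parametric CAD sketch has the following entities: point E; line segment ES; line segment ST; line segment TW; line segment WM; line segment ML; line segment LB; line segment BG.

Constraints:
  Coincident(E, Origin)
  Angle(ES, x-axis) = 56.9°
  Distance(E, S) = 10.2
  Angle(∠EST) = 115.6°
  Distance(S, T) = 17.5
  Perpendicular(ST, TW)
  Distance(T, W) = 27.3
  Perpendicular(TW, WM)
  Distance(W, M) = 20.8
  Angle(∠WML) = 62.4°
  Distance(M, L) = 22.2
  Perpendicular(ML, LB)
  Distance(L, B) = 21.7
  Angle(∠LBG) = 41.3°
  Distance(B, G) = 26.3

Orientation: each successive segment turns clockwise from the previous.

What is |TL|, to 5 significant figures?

12.989

E is at the origin; ES runs at 56.9° with length 10.2, so S = (5.5702, 8.5447). ∠EST = 115.6° gives ST at -7.5000° from the x-axis; with |ST| = 17.5, T = (22.921, 6.2605). ST ⟂ TW, so TW runs at -97.500°; with |TW| = 27.3, W = (19.357, -20.806). TW is perpendicular to WM, so WM runs at 172.50°; with |WM| = 20.8, M = (-1.2649, -18.091). ∠WML = 62.4° gives ML at 54.900° from the x-axis; with |ML| = 22.2, L = (11.500, 0.071946). Then |TL| = |L − T| = 12.989.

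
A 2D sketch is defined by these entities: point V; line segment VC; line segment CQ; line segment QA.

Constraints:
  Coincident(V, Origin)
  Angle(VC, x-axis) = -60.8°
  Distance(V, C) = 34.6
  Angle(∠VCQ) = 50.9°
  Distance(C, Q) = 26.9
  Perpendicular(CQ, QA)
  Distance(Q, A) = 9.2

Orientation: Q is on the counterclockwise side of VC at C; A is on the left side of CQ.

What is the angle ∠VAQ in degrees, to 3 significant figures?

164°

V is at the origin; VC runs at -60.8° with length 34.6, so C = 34.6·(cos -60.8°, sin -60.8°) = (16.9, -30.2). ∠VCQ = 50.9°, so CQ runs at -60.8° + (180° − 50.9°) = 68.3° from the x-axis; with |CQ| = 26.9, Q = C + 26.9·(cos 68.3°, sin 68.3°) = (26.8, -5.21). CQ ⟂ QA; with |QA| = 9.2 on the left of CQ, A = Q + 9.2·(-0.929, 0.370) = (18.3, -1.81). Then cos ∠VAQ = AV·AQ / (|AV||AQ|), giving 164°.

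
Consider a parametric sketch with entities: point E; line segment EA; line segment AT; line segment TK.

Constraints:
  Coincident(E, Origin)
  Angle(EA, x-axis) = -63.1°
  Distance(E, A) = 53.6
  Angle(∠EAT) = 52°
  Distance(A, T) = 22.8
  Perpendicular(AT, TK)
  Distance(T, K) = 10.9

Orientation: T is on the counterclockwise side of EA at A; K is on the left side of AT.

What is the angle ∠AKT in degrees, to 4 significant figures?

64.45°

E is at the origin; EA runs at -63.1° with length 53.6, so A = 53.6·(cos -63.1°, sin -63.1°) = (24.25, -47.80). ∠EAT = 52.0°, so AT runs at -63.1° + (180° − 52.0°) = 64.90° from the x-axis; with |AT| = 22.8, T = A + 22.8·(cos 64.90°, sin 64.90°) = (33.92, -27.15). AT ⟂ TK; with |TK| = 10.9 on the left of AT, K = T + 10.9·(-0.9056, 0.4242) = (24.05, -22.53). Then cos ∠AKT = KA·KT / (|KA||KT|), giving 64.45°.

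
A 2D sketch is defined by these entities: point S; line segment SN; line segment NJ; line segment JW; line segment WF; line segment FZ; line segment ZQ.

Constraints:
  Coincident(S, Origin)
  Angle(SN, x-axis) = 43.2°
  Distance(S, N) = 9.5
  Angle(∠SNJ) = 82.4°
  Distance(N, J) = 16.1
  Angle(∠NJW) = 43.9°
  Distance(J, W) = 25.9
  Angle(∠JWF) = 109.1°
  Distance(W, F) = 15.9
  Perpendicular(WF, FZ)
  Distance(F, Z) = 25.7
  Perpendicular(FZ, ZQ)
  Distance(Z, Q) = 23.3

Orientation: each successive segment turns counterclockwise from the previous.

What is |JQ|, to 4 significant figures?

1.630

WF is perpendicular to FZ, so FZ runs at 77.80°; with |FZ| = 25.7, Z = (18.53, 12.73). FZ ⟂ ZQ, so ZQ runs at 167.8°; with |ZQ| = 23.3, Q = (-4.242, 17.65). Then |JQ| = |Q − J| = 1.630.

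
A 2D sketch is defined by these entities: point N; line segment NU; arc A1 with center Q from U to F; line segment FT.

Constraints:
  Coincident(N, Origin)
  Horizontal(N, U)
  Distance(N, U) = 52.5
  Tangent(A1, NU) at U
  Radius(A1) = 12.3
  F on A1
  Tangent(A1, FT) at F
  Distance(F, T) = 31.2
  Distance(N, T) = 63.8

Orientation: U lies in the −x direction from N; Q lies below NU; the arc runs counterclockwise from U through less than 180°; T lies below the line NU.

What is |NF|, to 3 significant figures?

65.6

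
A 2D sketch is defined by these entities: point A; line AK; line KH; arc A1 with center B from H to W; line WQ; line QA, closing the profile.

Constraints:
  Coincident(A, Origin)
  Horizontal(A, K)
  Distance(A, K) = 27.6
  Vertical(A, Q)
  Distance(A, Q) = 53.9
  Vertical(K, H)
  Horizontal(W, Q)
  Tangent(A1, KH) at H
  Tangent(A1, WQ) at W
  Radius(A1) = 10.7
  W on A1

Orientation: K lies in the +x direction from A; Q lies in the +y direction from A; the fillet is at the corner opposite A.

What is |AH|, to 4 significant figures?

51.26

The virtual corner opposite A is at (27.60, 53.90). Tangency of A1 to KH means the radius BH is perpendicular to KH and since A1 is tangent to WQ there, BW ⟂ WQ, with radius 10.7, so the center B sits 10.7 in from both sides at B = (16.90, 43.20). That places the tangent points at H = (27.60, 43.20) on KH and W = (16.90, 53.90) on WQ. Then |AH| = |H − A| = 51.26.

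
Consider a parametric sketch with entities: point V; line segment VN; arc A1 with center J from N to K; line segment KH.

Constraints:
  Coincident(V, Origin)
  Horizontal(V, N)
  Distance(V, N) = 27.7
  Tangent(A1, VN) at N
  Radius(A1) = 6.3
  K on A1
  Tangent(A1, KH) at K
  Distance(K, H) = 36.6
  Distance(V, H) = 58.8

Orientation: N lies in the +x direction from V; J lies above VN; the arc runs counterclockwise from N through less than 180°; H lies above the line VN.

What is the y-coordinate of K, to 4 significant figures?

4.726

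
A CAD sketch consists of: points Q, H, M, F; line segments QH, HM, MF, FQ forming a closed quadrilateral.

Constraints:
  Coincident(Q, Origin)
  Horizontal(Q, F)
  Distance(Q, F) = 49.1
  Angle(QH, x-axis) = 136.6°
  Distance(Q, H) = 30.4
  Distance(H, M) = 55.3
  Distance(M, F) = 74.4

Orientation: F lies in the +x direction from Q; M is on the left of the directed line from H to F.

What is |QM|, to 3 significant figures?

65.6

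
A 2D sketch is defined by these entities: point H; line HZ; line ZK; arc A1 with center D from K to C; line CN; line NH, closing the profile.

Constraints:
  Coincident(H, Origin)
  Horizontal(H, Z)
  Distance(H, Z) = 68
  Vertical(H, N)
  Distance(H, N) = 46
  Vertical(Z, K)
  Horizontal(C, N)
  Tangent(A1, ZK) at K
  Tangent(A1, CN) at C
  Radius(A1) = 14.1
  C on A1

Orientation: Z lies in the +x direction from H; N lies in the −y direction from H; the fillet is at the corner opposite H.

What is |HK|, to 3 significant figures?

75.1

H is at the origin; HZ is horizontal with |HZ| = 68.0 and Z on the +x side, so Z = (68.0, 0.00). HN is vertical with |HN| = 46.0 and N on the −y side, so N = (0.00, -46.0). The virtual corner opposite H is at (68.0, -46.0). Tangency of A1 to ZK means the radius DK is perpendicular to ZK and the tangent condition forces DC to be normal to CN, with radius 14.1, so the center D sits 14.1 in from both sides at D = (53.9, -31.9). That places the tangent points at K = (68.0, -31.9) on ZK and C = (53.9, -46.0) on CN. Then |HK| = |K − H| = 75.1.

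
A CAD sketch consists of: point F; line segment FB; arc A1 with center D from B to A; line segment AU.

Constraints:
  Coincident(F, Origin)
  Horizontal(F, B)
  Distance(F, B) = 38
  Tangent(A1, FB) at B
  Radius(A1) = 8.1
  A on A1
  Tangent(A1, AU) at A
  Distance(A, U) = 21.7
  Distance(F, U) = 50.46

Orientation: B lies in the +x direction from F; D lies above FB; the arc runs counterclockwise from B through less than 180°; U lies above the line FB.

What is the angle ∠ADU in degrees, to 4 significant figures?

69.53°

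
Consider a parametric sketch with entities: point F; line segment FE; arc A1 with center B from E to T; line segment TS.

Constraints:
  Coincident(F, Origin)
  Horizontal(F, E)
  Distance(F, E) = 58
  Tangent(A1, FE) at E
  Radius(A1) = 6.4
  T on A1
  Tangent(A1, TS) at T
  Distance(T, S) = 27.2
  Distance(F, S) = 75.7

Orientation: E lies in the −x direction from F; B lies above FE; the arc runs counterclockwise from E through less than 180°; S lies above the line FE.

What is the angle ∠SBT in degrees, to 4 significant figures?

76.76°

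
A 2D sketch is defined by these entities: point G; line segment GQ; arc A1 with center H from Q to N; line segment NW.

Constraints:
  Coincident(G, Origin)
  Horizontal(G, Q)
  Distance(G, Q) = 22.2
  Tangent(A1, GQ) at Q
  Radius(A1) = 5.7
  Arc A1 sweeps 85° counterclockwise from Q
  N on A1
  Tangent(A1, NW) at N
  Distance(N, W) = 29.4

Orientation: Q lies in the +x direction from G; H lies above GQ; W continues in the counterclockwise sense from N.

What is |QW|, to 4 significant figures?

35.46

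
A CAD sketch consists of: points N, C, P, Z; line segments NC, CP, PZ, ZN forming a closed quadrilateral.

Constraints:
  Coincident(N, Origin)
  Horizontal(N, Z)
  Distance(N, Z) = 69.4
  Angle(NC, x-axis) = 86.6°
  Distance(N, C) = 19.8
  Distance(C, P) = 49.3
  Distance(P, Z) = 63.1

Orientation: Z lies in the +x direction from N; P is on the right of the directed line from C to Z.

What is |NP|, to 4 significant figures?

30.94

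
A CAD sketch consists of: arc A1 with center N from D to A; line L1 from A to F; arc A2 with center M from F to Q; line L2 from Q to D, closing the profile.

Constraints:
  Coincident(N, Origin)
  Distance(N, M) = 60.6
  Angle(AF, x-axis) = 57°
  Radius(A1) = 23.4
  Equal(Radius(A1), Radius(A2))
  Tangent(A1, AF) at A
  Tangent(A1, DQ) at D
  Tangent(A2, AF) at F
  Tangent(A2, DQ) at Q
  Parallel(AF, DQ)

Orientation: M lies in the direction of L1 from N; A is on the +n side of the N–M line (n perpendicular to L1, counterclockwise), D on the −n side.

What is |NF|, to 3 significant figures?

65.0

The slot axis is L1's direction at 57.0°, so u = (cos 57.0°, sin 57.0°) = (0.545, 0.839) and n = (−sin 57.0°, cos 57.0°) = (-0.839, 0.545). N is at the origin and M lies 60.6 along u from N, so M = 60.6·u = (33.0, 50.8). Tangency of A1 to both parallel lines with radius 23.4 puts A and D at N ± 23.4·n: A = (-19.6, 12.7), D = (19.6, -12.7). Equal radii place F and Q the same way about M: F = M + 23.4·n = (13.4, 63.6), Q = M − 23.4·n = (52.6, 38.1). Then |NF| = |F − N| = 65.0.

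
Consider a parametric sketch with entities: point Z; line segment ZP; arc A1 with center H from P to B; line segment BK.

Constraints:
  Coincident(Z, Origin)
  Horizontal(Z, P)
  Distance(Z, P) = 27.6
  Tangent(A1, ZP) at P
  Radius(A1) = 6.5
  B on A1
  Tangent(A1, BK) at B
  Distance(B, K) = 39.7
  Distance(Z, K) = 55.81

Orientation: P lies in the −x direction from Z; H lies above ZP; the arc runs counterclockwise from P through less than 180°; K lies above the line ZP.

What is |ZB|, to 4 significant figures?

22.75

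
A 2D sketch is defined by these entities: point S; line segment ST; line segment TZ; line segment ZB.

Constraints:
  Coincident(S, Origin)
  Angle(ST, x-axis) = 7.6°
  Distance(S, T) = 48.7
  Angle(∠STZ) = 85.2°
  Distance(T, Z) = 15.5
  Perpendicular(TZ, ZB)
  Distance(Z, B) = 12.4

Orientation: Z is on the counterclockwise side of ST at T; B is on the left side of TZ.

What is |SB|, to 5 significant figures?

37.893

S is at the origin; ST runs at 7.6° with length 48.7, so T = 48.7·(cos 7.6°, sin 7.6°) = (48.272, 6.4409). ∠STZ = 85.2°, so TZ runs at 7.6° + (180° − 85.2°) = 102.40° from the x-axis; with |TZ| = 15.5, Z = T + 15.5·(cos 102.40°, sin 102.40°) = (44.944, 21.579). TZ is perpendicular to ZB; with |ZB| = 12.4 on the left of TZ, B = Z + 12.4·(-0.97667, -0.21474) = (32.833, 18.917). Then |SB| = |B − S| = 37.893.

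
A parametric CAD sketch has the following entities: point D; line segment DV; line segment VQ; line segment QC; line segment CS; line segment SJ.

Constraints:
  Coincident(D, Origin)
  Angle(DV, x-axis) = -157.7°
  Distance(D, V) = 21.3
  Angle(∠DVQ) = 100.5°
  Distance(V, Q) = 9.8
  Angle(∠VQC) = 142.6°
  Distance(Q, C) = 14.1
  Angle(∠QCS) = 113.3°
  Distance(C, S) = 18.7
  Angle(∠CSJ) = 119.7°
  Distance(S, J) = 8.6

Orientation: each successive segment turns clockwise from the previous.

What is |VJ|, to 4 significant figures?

30.14

D is at the origin; DV runs at -157.7° with length 21.3, so V = (-19.71, -8.082). ∠DVQ = 100.5° gives VQ at 122.8° from the x-axis; with |VQ| = 9.8, Q = (-25.02, 0.1551). ∠VQC = 142.6° gives QC at 85.40° from the x-axis; with |QC| = 14.1, C = (-23.88, 14.21). ∠QCS = 113.3° gives CS at 18.70° from the x-axis; with |CS| = 18.7, S = (-6.172, 20.21). ∠CSJ = 119.7° gives SJ at -41.60° from the x-axis; with |SJ| = 8.6, J = (0.2590, 14.50). Then |VJ| = |J − V| = 30.14.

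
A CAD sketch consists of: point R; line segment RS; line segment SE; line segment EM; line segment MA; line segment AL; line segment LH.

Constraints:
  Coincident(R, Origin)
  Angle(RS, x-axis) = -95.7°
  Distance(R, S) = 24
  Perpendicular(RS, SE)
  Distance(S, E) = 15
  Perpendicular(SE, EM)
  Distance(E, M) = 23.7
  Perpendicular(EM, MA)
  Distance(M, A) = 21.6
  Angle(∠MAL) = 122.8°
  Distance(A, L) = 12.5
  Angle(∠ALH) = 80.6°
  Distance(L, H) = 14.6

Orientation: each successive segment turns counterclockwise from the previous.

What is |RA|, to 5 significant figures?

6.6068

R is at the origin; RS runs at -95.7° with length 24.0, so S = (-2.3837, -23.881). RS is perpendicular to SE, so SE runs at -5.7000°; with |SE| = 15.0, E = (12.542, -25.371). SE ⟂ EM, so EM runs at 84.300°; with |EM| = 23.7, M = (14.896, -1.7883). EM is perpendicular to MA, so MA runs at 174.30°; with |MA| = 21.6, A = (-6.5972, 0.35699). Then |RA| = |A − R| = 6.6068.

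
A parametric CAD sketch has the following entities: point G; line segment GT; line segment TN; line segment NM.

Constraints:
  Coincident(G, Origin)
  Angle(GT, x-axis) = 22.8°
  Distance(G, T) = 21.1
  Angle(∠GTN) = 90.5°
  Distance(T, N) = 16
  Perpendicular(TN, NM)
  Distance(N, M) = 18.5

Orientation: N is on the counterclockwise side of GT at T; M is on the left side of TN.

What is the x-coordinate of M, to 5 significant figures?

-3.7364

G is at the origin; GT runs at 22.8° with length 21.1, so T = 21.1·(cos 22.8°, sin 22.8°) = (19.451, 8.1766). ∠GTN = 90.5°, so TN runs at 22.8° + (180° − 90.5°) = 112.30° from the x-axis; with |TN| = 16.0, N = T + 16.0·(cos 112.30°, sin 112.30°) = (13.380, 22.980). The perpendicularity gives NM at right angles to TN; with |NM| = 18.5 on the left of TN, M = N + 18.5·(-0.92521, -0.37946) = (-3.7364, 15.960). So M.x = -3.7364.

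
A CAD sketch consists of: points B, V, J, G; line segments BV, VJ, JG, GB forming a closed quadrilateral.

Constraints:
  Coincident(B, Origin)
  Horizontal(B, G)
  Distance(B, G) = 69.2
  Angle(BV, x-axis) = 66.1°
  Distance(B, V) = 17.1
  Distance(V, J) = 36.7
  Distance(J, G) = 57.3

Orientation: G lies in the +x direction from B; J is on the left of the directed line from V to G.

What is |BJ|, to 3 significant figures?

53.2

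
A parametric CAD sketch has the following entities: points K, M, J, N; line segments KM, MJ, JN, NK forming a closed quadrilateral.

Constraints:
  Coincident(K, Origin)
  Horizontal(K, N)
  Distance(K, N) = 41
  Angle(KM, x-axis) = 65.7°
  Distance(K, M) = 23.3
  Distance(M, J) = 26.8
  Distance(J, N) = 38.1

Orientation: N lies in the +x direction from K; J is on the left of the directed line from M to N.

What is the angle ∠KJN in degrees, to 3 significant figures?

55.0°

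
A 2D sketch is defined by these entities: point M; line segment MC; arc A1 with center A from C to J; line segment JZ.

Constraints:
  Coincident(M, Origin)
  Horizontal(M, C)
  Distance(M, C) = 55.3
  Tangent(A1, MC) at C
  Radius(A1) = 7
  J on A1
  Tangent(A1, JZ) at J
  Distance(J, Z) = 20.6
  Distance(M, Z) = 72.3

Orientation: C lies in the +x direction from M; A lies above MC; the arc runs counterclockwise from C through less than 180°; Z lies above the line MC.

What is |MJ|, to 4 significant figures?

62.20

Checks: |AJ| = 7.000 ✓; ∠(AJ, JZ) = 90.00° ✓; |JZ| = 20.60 ✓; |MZ| = 72.30 ✓.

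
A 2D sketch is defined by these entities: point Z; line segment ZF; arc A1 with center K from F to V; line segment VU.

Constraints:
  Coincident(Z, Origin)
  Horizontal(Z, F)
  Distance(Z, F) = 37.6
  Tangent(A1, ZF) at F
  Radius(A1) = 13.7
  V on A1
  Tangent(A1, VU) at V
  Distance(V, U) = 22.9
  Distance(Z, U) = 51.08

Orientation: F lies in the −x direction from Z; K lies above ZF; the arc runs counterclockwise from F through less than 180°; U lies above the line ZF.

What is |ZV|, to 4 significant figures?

30.58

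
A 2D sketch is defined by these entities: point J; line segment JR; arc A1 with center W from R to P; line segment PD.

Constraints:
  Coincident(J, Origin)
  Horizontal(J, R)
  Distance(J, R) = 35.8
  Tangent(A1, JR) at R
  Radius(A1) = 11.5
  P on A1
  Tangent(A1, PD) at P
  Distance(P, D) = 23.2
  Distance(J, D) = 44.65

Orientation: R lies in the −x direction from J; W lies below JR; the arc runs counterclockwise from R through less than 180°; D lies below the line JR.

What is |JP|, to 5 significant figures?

47.982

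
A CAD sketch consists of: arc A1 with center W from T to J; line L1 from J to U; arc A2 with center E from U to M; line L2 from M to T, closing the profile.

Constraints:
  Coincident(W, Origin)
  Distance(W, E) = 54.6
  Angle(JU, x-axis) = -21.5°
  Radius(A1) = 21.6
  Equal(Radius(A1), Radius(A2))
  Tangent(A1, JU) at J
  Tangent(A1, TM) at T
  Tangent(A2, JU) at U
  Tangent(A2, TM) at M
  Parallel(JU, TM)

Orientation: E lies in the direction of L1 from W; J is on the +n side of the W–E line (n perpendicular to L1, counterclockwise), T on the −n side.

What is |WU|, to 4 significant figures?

58.72

Tangency of A1 to both parallel lines with radius 21.6 puts J and T at W ± 21.6·n: J = (7.916, 20.10), T = (-7.916, -20.10). Equal radii place U and M the same way about E: U = E + 21.6·n = (58.72, 0.08605), M = E − 21.6·n = (42.88, -40.11). Then |WU| = |U − W| = 58.72.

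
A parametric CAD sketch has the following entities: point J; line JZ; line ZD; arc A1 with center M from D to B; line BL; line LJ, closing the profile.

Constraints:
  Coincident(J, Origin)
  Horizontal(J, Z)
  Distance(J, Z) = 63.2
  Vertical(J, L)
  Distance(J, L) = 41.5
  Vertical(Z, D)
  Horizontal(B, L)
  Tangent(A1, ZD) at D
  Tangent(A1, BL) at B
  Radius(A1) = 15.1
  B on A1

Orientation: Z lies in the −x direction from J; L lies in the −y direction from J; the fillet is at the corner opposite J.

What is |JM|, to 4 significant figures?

54.87

J and L share the same x with |JL| = 41.5 and L on the −y side, so L = (0.000, -41.50). The virtual corner opposite J is at (-63.20, -41.50). A1 meets ZD tangentially, so MD is at right angles to ZD and since A1 is tangent to BL there, MB ⟂ BL, with radius 15.1, so the center M sits 15.1 in from both sides at M = (-48.10, -26.40). Then |JM| = |M − J| = 54.87.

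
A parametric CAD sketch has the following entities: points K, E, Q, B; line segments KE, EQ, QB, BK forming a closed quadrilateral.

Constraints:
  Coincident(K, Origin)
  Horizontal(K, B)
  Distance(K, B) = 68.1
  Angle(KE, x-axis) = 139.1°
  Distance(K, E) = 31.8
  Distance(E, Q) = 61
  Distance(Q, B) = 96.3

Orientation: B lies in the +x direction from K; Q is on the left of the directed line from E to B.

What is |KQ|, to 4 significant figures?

74.05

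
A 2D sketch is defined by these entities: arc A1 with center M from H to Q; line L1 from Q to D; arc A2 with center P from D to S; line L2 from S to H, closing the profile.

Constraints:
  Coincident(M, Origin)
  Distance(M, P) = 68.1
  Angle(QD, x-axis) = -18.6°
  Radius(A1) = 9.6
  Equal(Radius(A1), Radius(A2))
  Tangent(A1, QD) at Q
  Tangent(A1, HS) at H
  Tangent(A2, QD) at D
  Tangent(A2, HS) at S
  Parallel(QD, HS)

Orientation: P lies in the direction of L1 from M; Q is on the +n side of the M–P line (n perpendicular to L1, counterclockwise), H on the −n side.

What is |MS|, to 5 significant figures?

68.773

Tangency of A1 to both parallel lines with radius 9.6 puts Q and H at M ± 9.6·n: Q = (3.0620, 9.0986), H = (-3.0620, -9.0986). Equal radii place D and S the same way about P: D = P + 9.6·n = (67.605, -12.623), S = P − 9.6·n = (61.481, -30.820). Then |MS| = |S − M| = 68.773.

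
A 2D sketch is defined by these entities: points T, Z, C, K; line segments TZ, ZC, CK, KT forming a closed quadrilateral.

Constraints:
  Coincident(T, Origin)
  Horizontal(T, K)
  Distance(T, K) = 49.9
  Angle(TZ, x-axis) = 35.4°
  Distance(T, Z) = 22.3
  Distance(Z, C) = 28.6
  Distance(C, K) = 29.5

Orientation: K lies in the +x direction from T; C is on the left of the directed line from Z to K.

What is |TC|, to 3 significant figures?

50.9

Checks: T = (0.00, 0.00) ✓; |ZC| = 28.60 ✓; |CK| = 29.50 ✓.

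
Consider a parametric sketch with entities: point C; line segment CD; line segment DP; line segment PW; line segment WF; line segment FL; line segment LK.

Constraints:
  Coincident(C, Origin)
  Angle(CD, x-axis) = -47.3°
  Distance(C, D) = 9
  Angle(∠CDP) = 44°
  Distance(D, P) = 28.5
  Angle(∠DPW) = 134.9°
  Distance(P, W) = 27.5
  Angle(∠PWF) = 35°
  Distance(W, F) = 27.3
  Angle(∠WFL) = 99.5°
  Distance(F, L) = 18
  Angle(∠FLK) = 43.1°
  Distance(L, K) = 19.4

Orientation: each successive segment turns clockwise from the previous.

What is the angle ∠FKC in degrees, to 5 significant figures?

25.201°

C is at the origin; CD runs at -47.3° with length 9.0, so D = (6.1034, -6.6142). ∠CDP = 44.0° gives DP at 176.70° from the x-axis; with |DP| = 28.5, P = (-22.349, -4.9737). ∠DPW = 134.9° gives PW at 131.60° from the x-axis; with |PW| = 27.5, W = (-40.607, 15.591). ∠PWF = 35.0° gives WF at -13.400° from the x-axis; with |WF| = 27.3, F = (-14.050, 9.2641). ∠WFL = 99.5° gives FL at -93.900° from the x-axis; with |FL| = 18.0, L = (-15.275, -8.6942). ∠FLK = 43.1° gives LK at 129.20° from the x-axis; with |LK| = 19.4, K = (-27.536, 6.3397). Then cos ∠FKC = KF·KC / (|KF||KC|), giving 25.201°.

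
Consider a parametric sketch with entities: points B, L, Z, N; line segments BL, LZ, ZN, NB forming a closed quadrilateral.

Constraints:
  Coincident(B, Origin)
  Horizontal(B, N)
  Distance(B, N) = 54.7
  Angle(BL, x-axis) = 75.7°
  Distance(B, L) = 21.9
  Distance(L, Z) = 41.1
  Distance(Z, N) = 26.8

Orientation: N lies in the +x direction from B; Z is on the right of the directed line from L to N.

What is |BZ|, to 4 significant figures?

32.49

Checks: |LZ| = 41.10 ✓; |ZN| = 26.80 ✓.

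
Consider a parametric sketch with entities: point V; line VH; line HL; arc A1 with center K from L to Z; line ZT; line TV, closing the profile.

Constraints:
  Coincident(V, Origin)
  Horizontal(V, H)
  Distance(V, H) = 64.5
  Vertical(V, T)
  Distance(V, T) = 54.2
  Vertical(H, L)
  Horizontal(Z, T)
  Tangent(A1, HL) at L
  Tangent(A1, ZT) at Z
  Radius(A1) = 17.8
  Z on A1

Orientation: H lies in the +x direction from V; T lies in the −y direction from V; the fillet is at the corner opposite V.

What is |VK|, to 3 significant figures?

59.2

VT is vertical with |VT| = 54.2 and T on the −y side, so T = (0.00, -54.2). The virtual corner opposite V is at (64.5, -54.2). Tangency of A1 to HL means the radius KL is perpendicular to HL and since A1 is tangent to ZT there, KZ ⟂ ZT, with radius 17.8, so the center K sits 17.8 in from both sides at K = (46.7, -36.4). Then |VK| = |K − V| = 59.2.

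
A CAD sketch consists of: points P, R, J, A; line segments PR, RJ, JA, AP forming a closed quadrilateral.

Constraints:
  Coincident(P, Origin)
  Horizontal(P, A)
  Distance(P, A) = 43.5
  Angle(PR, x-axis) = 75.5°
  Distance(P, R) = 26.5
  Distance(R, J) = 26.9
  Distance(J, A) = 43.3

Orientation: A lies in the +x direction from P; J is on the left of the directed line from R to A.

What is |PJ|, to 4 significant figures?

49.96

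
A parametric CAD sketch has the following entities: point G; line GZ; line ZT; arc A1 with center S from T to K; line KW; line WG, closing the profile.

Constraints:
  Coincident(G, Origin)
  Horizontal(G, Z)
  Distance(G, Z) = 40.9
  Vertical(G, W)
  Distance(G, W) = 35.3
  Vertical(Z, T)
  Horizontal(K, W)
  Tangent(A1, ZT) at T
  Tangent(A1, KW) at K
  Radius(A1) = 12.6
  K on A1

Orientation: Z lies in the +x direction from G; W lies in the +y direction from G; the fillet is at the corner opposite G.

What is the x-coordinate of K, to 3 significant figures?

28.3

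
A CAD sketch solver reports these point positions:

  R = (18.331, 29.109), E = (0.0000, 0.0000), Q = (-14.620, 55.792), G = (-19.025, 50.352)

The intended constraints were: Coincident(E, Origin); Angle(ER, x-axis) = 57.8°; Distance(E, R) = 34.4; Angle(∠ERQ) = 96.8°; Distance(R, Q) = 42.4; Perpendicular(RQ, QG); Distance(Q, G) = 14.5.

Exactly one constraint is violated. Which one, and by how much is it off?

Distance(Q, G) = 14.5 — off by 7.50.

E = (0.00, 0.00) ✓; ER at 57.80° ✓; |ER| = 34.40 ✓; ∠ERQ = 96.80° ✓; |RQ| = 42.40 ✓; ∠(RQ, QG) = 90.00° ✓; |QG| = 7.000 ✗.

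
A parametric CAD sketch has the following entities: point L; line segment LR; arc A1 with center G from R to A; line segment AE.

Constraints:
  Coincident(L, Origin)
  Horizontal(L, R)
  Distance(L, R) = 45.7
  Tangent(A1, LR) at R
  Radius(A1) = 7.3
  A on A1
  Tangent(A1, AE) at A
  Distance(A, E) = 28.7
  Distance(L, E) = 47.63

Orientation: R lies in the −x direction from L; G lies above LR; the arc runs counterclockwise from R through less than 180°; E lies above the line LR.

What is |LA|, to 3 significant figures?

39.0

Checks: ∠(GR, RL) = 90.00° ✓; |GR| = 7.300 ✓; |GA| = 7.300 ✓; ∠(GA, AE) = 90.00° ✓; |AE| = 28.70 ✓; |LE| = 47.63 ✓.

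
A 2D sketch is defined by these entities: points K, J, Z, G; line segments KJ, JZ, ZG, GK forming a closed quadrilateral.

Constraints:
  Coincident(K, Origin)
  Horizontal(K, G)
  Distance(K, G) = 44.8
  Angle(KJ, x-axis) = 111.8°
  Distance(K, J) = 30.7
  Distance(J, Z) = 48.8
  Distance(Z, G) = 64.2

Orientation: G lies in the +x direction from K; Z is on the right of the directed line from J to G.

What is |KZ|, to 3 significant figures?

25.8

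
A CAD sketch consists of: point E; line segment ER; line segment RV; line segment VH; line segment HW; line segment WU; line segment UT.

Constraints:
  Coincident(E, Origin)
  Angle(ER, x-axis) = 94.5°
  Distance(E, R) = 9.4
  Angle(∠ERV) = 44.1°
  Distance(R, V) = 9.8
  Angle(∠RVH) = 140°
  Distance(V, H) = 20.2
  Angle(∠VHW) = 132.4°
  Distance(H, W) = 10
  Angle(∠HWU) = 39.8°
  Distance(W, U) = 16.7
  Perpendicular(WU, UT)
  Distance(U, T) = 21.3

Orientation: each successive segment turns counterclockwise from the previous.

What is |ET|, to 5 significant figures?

25.640

E is at the origin; ER runs at 94.5° with length 9.4, so R = (-0.73752, 9.3710). ∠ERV = 44.1° gives RV at -129.60° from the x-axis; with |RV| = 9.8, V = (-6.9843, 1.8200). ∠RVH = 140.0° gives VH at -89.600° from the x-axis; with |VH| = 20.2, H = (-6.8432, -18.380). ∠VHW = 132.4° gives HW at -42.000° from the x-axis; with |HW| = 10.0, W = (0.58820, -25.071). ∠HWU = 39.8° gives WU at 98.200° from the x-axis; with |WU| = 16.7, U = (-1.7937, -8.5416). WU ⟂ UT, so UT runs at -171.80°; with |UT| = 21.3, T = (-22.876, -11.580). Then |ET| = |T − E| = 25.640.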